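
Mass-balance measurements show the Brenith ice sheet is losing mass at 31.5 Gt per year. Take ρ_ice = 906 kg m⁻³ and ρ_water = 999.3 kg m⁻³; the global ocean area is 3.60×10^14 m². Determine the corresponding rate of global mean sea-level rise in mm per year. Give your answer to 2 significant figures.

≈ 0.088 mm/yr

ρ_w = 999.3 kg m⁻³. Annual water volume added = 31.5 Gt / ρ_w = 3.150×10^13 kg / 999.3 kg m⁻³ = 3.152×10^10 m³.
Δh per year = 3.152×10^10 / 3.60×10^14 = 8.76×10^-5 m = 0.088 mm.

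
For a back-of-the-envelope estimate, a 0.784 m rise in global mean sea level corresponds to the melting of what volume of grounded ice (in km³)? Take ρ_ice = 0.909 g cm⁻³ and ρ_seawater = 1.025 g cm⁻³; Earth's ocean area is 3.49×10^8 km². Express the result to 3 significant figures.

≈ 3.09×10^5 km³

Required water volume = Δh × A = 0.784 m × 3.49×10^14 m² = 2.736×10^14 m³ = 2.736×10^5 km³.
Ice volume = water volume × ρ_w/ρ_ice = 2.736×10^5 × 1025/909 = 3.09×10^5 km³.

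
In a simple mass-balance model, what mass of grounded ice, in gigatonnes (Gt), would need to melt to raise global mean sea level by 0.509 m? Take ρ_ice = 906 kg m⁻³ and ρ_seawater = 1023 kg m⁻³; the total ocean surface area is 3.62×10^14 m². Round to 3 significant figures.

Required water volume = Δh × A = 0.509 m × 3.62×10^14 m² = 1.843×10^14 m³.
ρ_w = 1023 kg m⁻³, so the mass of water = 1.843×10^14 m³ × 1023 kg m⁻³ = 1.885×10^17 kg = 1.88×10^5 Gt (and the same mass of ice, by conservation).

≈ 1.88×10^5 Gt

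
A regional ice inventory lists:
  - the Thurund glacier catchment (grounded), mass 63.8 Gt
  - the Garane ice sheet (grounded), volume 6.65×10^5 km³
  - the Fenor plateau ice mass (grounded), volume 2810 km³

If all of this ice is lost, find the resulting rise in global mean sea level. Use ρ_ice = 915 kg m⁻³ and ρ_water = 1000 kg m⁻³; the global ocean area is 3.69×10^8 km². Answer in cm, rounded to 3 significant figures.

≈ 166 cm

Thurund: 63.8 Gt = 6.380×10^13 kg; dividing by ρ_w = 1000 kg m⁻³ gives 6.380×10^10 m³ of water.
Garane: 6.65×10^5 km³ × (915/1000) = 6.085×10^5 km³ of water.
Fenor: 2810 km³ × (915/1000) = 2571 km³ of water.
Total added water ≈ 6.111×10^14 m³ over 3.69×10^14 m² → Δh = 1.66 m = 166 cm.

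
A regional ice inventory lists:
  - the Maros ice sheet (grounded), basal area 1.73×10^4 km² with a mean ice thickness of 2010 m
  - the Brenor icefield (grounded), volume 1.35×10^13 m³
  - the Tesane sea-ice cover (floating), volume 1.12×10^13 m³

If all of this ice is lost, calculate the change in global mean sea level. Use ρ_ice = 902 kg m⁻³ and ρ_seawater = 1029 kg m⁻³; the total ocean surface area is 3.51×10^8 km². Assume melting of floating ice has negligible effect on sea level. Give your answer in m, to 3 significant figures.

Maros: ice volume = 1.73×10^4 km² × 2010 m = 3.477×10^4 km³; 3.477×10^4 × (902/1029) = 3.048×10^4 km³ of water.
Brenor: 1.35×10^13 m³ × (902/1029) = 1.183×10^13 m³ of water.
The Tesane sea-ice cover is floating and already displaces its own weight of water, so its melt adds essentially nothing to sea level.
Total added water ≈ 4.232×10^13 m³ over 3.51×10^14 m² → Δh = 0.121 m.

≈ 0.121 m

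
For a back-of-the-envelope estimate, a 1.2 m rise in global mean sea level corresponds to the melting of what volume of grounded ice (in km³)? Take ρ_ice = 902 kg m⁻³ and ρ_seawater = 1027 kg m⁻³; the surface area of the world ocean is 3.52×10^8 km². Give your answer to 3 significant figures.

≈ 4.81×10^5 km³

Required water volume = Δh × A = 1.2 m × 3.52×10^14 m² = 4.224×10^14 m³ = 4.224×10^5 km³.
Ice volume = water volume × ρ_w/ρ_ice = 4.224×10^5 × 1027/902 = 4.81×10^5 km³.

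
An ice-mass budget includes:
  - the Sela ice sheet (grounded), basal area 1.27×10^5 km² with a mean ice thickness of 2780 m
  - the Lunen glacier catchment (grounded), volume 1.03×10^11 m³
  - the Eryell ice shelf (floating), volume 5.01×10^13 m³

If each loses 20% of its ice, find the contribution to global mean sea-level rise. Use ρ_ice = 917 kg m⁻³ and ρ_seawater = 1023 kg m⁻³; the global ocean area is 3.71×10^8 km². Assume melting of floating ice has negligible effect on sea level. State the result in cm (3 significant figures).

≈ 17.1 cm

Sela: ice volume = 1.27×10^5 km² × 2780 m = 3.531×10^5 km³; 0.2 × 3.531×10^5 × (917/1023) = 6.330×10^4 km³ of water.
Lunen: 0.2 × 1.03×10^11 m³ × (917/1023) = 1.847×10^10 m³ of water.
The Eryell ice shelf is floating and already displaces its own weight of water, so its melt adds essentially nothing to sea level.
Total added water ≈ 6.331×10^13 m³ over 3.71×10^14 m² → Δh = 0.171 m = 17.1 cm.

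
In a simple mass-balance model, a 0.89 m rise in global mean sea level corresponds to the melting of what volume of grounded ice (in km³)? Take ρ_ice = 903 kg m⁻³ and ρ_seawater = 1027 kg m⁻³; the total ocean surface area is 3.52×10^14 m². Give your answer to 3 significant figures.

Required water volume = Δh × A = 0.89 m × 3.52×10^14 m² = 3.133×10^14 m³ = 3.133×10^5 km³.
Ice volume = water volume × ρ_w/ρ_ice = 3.133×10^5 × 1027/903 = 3.56×10^5 km³.

≈ 3.56×10^5 km³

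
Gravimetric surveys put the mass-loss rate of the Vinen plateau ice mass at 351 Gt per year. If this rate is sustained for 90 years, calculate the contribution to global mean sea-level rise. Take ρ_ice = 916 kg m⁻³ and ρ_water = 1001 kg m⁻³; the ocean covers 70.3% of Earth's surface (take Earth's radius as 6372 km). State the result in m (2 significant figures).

Total mass lost = 351 Gt/yr × 90 yr = 3.159×10^4 Gt = 3.159×10^16 kg.
ρ_w = 1001 kg m⁻³, so water volume = 3.159×10^16 / 1001 = 3.156×10^13 m³.
Δh = 3.156×10^13 / 3.59×10^14 = 0.0880 m.

≈ 0.088 m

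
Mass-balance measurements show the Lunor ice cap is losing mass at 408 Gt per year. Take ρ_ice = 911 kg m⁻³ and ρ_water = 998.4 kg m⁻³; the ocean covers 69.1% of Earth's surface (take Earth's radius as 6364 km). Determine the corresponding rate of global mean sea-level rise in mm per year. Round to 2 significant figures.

ρ_w = 998.4 kg m⁻³. Annual water volume added = 408 Gt / ρ_w = 4.080×10^14 kg / 998.4 kg m⁻³ = 4.087×10^11 m³.
Δh per year = 4.087×10^11 / 3.52×10^14 = 1.16×10^-3 m = 1.2 mm.

≈ 1.2 mm/yr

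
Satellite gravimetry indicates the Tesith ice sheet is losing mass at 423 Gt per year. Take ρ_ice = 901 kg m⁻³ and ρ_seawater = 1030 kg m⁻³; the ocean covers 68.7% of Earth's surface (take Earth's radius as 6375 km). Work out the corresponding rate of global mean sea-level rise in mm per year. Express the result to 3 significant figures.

ρ_w = 1030 kg m⁻³. Annual water volume added = 423 Gt / ρ_w = 4.230×10^14 kg / 1030 kg m⁻³ = 4.107×10^11 m³.
Δh per year = 4.107×10^11 / 3.51×10^14 = 1.17×10^-3 m = 1.17 mm.

≈ 1.17 mm/yr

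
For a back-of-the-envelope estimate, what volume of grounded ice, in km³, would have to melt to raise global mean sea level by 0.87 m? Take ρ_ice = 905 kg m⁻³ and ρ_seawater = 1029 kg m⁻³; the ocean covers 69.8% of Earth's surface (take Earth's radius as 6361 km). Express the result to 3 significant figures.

Required water volume = Δh × A = 0.87 m × 3.55×10^14 m² = 3.088×10^14 m³ = 3.088×10^5 km³.
Ice volume = water volume × ρ_w/ρ_ice = 3.088×10^5 × 1029/905 = 3.51×10^5 km³.

≈ 3.51×10^5 km³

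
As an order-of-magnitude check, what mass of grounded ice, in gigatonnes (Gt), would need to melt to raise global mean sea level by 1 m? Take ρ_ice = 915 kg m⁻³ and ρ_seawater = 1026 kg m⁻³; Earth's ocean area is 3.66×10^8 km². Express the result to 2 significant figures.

≈ 3.8×10^5 Gt

Required water volume = Δh × A = 1 m × 3.66×10^14 m² = 3.660×10^14 m³.
ρ_w = 1026 kg m⁻³, so the mass of water = 3.660×10^14 m³ × 1026 kg m⁻³ = 3.755×10^17 kg = 3.8×10^5 Gt (and the same mass of ice, by conservation).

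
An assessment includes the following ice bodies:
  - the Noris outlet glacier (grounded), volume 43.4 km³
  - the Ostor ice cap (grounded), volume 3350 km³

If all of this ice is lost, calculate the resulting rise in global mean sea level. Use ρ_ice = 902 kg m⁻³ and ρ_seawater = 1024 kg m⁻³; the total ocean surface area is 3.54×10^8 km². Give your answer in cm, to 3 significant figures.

≈ 0.844 cm

Noris: 43.4 km³ × (902/1024) = 38.23 km³ of water.
Ostor: 3350 km³ × (902/1024) = 2951 km³ of water.
Total added water ≈ 2.989×10^12 m³ over 3.54×10^14 m² → Δh = 8.44×10^-3 m = 0.844 cm.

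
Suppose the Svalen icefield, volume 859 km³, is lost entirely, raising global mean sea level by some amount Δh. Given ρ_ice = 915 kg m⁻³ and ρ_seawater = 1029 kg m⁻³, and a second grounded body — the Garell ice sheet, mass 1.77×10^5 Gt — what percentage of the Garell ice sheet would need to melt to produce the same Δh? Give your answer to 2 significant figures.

Equal sea-level rise means equal mass of meltwater, i.e. equal mass of ice lost.
Ice mass of Svalen: 7.860×10^14 kg; ice mass of Garell: 1.770×10^17 kg.
Fraction required = 7.860×10^14 / 1.770×10^17 = 4.44×10^-3 → 0.44 %.

≈ 0.44 %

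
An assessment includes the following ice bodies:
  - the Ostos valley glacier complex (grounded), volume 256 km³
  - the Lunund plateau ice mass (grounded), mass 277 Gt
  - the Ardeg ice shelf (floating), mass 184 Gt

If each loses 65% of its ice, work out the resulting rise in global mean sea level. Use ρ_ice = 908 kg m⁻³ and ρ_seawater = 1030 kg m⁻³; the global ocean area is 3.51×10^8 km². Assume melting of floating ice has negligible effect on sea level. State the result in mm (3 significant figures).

≈ 0.916 mm

Ostos: 0.65 × 256 km³ × (908/1030) = 146.7 km³ of water.
Lunund: 0.65 × 277 Gt = 1.800×10^14 kg; dividing by ρ_w = 1030 kg m⁻³ gives 1.748×10^11 m³ of water.
The Ardeg ice shelf is floating and already displaces its own weight of water, so its melt adds essentially nothing to sea level.
Total added water ≈ 3.215×10^11 m³ over 3.51×10^14 m² → Δh = 9.16×10^-4 m = 0.916 mm.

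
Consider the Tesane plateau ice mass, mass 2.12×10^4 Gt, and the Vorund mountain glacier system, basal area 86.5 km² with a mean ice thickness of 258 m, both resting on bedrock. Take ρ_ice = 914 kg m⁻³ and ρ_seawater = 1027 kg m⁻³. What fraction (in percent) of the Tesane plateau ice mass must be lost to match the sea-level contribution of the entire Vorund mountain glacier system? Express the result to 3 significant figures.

≈ 0.0962 %

Equal sea-level rise means equal mass of meltwater, i.e. equal mass of ice lost.
Ice mass of Vorund: 2.040×10^13 kg; ice mass of Tesane: 2.120×10^16 kg.
Fraction required = 2.040×10^13 / 2.120×10^16 = 9.62×10^-4 → 0.0962 %.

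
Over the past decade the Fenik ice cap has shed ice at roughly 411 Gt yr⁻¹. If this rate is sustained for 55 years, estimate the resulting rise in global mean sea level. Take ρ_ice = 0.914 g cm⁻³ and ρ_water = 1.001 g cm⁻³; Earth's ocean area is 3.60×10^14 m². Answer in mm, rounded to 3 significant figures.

≈ 62.7 mm

Total mass lost = 411 Gt/yr × 55 yr = 2.260×10^4 Gt = 2.260×10^16 kg.
ρ_w = 1.001 g cm⁻³ = 1001 kg m⁻³, so water volume = 2.260×10^16 / 1001 = 2.258×10^13 m³.
Δh = 2.258×10^13 / 3.60×10^14 = 0.0627 m = 62.7 mm.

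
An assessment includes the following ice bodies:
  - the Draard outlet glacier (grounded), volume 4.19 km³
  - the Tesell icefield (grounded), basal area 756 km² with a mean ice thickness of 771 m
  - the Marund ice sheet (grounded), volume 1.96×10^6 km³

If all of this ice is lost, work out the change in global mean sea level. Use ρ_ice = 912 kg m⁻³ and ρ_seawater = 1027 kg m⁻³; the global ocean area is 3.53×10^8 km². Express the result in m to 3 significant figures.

Draard: 4.19 km³ × (912/1027) = 3.721 km³ of water.
Tesell: ice volume = 756 km² × 771 m = 582.9 km³; 582.9 × (912/1027) = 517.6 km³ of water.
Marund: 1.96×10^6 km³ × (912/1027) = 1.741×10^6 km³ of water.
Total added water ≈ 1.741×10^15 m³ over 3.53×10^14 m² → Δh = 4.93 m.

≈ 4.93 m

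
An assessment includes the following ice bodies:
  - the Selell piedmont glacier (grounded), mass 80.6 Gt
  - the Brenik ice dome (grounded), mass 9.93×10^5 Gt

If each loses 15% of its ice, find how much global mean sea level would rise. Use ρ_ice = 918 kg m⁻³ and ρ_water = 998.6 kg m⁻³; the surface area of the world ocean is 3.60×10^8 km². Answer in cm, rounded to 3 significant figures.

Selell: 0.15 × 80.6 Gt = 1.209×10^13 kg; dividing by ρ_w = 998.6 kg m⁻³ gives 1.211×10^10 m³ of water.
Brenik: 0.15 × 9.93×10^5 Gt = 1.490×10^17 kg; dividing by ρ_w = 998.6 kg m⁻³ gives 1.492×10^14 m³ of water.
Total added water ≈ 1.492×10^14 m³ over 3.60×10^14 m² → Δh = 0.414 m = 41.4 cm.

≈ 41.4 cm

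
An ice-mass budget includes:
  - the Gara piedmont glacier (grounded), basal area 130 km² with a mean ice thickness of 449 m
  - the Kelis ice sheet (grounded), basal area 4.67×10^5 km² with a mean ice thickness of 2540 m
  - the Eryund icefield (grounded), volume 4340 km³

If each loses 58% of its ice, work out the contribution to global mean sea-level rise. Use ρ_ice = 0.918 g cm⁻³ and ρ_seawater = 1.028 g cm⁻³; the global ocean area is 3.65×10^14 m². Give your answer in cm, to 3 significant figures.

≈ 169 cm

Gara: ice volume = 130 km² × 449 m = 58.37 km³; 0.58 × 58.37 × (918/1028) = 30.23 km³ of water.
Kelis: ice volume = 4.67×10^5 km² × 2540 m = 1.186×10^6 km³; 0.58 × 1.186×10^6 × (918/1028) = 6.144×10^5 km³ of water.
Eryund: 0.58 × 4340 km³ × (918/1028) = 2248 km³ of water.
Total added water ≈ 6.166×10^14 m³ over 3.65×10^14 m² → Δh = 1.69 m = 169 cm.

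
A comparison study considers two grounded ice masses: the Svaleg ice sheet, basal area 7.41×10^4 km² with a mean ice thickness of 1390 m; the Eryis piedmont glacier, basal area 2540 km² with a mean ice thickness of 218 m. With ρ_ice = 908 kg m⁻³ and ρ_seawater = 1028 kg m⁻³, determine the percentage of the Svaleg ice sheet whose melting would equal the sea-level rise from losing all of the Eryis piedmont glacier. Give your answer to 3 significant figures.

≈ 0.538 %

Equal sea-level rise means equal mass of meltwater, i.e. equal mass of ice lost.
Ice mass of Eryis: 5.028×10^14 kg; ice mass of Svaleg: 9.352×10^16 kg.
Fraction required = 5.028×10^14 / 9.352×10^16 = 5.38×10^-3 → 0.538 %.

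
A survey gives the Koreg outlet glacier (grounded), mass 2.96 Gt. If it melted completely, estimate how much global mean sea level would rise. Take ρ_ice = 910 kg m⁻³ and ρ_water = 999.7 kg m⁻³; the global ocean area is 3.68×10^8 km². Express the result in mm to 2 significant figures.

≈ 8.0×10^-3 mm

Koreg: 2.96 Gt = 2.960×10^12 kg; dividing by ρ_w = 999.7 kg m⁻³ gives 2.961×10^9 m³ of water.
Spread over 3.68×10^14 m² of ocean, Δh = 2.961×10^9 / 3.68×10^14 = 8.05×10^-6 m = 8.0×10^-3 mm.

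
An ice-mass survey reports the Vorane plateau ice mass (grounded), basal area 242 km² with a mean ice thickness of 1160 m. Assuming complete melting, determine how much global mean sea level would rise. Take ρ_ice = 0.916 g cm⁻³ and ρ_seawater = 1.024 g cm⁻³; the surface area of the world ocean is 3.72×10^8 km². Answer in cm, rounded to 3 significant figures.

≈ 0.0675 cm

Vorane: ice volume = 242 km² × 1160 m = 280.7 km³; 280.7 × (916/1024) = 251.1 km³ of water.
Spread over 3.72×10^14 m² of ocean, Δh = 2.511×10^11 / 3.72×10^14 = 6.75×10^-4 m = 0.0675 cm.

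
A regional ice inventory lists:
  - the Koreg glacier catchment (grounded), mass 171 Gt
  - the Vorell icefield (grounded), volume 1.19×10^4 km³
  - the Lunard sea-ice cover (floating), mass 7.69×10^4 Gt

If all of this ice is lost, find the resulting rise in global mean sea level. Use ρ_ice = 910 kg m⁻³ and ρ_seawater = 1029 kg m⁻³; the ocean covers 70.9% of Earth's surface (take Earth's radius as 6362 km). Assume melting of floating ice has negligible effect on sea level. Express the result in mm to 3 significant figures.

≈ 29.6 mm

Koreg: 171 Gt = 1.710×10^14 kg; dividing by ρ_w = 1029 kg m⁻³ gives 1.662×10^11 m³ of water.
Vorell: 1.19×10^4 km³ × (910/1029) = 1.052×10^4 km³ of water.
The Lunard sea-ice cover is floating and already displaces its own weight of water, so its melt adds essentially nothing to sea level.
Total added water ≈ 1.069×10^13 m³ over 3.61×10^14 m² → Δh = 0.0296 m = 29.6 mm.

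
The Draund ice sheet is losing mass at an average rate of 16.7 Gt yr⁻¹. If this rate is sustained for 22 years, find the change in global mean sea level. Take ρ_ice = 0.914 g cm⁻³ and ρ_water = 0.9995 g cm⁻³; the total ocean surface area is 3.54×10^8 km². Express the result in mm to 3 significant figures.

Total mass lost = 16.7 Gt/yr × 22 yr = 367.4 Gt = 3.674×10^14 kg.
ρ_w = 0.9995 g cm⁻³ = 999.5 kg m⁻³, so water volume = 3.674×10^14 / 999.5 = 3.676×10^11 m³.
Δh = 3.676×10^11 / 3.54×10^14 = 1.04×10^-3 m = 1.04 mm.

≈ 1.04 mm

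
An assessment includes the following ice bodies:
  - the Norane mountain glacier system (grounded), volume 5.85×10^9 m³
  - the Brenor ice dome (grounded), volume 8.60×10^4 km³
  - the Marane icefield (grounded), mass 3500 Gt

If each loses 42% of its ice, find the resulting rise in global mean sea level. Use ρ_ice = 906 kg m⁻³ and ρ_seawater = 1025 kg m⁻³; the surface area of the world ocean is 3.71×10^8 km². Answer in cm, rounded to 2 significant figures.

≈ 9.0 cm

Norane: 0.42 × 5.85×10^9 m³ × (906/1025) = 2.172×10^9 m³ of water.
Brenor: 0.42 × 8.60×10^4 km³ × (906/1025) = 3.193×10^4 km³ of water.
Marane: 0.42 × 3500 Gt = 1.470×10^15 kg; dividing by ρ_w = 1025 kg m⁻³ gives 1.434×10^12 m³ of water.
Total added water ≈ 3.336×10^13 m³ over 3.71×10^14 m² → Δh = 0.0899 m = 9.0 cm.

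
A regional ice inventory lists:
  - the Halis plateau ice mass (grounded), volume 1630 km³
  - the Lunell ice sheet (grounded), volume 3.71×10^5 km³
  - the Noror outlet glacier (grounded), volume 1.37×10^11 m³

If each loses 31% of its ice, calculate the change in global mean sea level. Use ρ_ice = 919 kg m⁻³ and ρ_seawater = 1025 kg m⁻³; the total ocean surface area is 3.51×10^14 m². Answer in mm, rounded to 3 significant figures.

≈ 295 mm

Halis: 0.31 × 1630 km³ × (919/1025) = 453.0 km³ of water.
Lunell: 0.31 × 3.71×10^5 km³ × (919/1025) = 1.031×10^5 km³ of water.
Noror: 0.31 × 1.37×10^11 m³ × (919/1025) = 3.808×10^10 m³ of water.
Total added water ≈ 1.036×10^14 m³ over 3.51×10^14 m² → Δh = 0.295 m = 295 mm.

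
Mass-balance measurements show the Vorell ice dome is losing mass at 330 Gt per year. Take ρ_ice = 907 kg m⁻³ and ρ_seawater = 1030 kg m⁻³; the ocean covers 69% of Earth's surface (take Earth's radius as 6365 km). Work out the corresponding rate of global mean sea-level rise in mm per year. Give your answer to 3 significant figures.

ρ_w = 1030 kg m⁻³. Annual water volume added = 330 Gt / ρ_w = 3.300×10^14 kg / 1030 kg m⁻³ = 3.204×10^11 m³.
Δh per year = 3.204×10^11 / 3.51×10^14 = 9.12×10^-4 m = 0.912 mm.

≈ 0.912 mm/yr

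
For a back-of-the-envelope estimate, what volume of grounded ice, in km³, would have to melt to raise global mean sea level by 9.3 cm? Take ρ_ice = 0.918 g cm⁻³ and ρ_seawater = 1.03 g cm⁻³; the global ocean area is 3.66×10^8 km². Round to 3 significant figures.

Required water volume = Δh × A = 0.093 m × 3.66×10^14 m² = 3.404×10^13 m³ = 3.404×10^4 km³.
Ice volume = water volume × ρ_w/ρ_ice = 3.404×10^4 × 1030/918 = 3.82×10^4 km³.

≈ 3.82×10^4 km³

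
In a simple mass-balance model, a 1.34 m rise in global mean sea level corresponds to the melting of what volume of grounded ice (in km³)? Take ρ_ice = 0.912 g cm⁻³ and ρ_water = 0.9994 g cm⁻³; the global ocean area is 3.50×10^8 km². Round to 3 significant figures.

Required water volume = Δh × A = 1.34 m × 3.50×10^14 m² = 4.690×10^14 m³ = 4.690×10^5 km³.
Ice volume = water volume × ρ_w/ρ_ice = 4.690×10^5 × 999.4/912 = 5.14×10^5 km³.

≈ 5.14×10^5 km³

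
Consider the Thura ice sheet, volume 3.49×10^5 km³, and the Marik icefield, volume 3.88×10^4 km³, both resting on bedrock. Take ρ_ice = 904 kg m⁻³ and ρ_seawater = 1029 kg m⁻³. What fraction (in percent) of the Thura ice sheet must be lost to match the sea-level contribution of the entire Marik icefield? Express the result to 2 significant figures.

≈ 11 %

Equal sea-level rise means equal mass of meltwater, i.e. equal mass of ice lost.
Ice mass of Marik: 3.508×10^16 kg; ice mass of Thura: 3.155×10^17 kg.
Fraction required = 3.508×10^16 / 3.155×10^17 = 0.111 → 11 %.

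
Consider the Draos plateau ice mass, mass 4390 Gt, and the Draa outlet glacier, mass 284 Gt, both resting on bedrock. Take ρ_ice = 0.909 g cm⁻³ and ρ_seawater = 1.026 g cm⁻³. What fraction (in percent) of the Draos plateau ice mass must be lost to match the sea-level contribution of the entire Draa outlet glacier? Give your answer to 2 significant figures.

≈ 6.5 %

Equal sea-level rise means equal mass of meltwater, i.e. equal mass of ice lost.
Ice mass of Draa: 2.840×10^14 kg; ice mass of Draos: 4.390×10^15 kg.
Fraction required = 2.840×10^14 / 4.390×10^15 = 0.0647 → 6.5 %.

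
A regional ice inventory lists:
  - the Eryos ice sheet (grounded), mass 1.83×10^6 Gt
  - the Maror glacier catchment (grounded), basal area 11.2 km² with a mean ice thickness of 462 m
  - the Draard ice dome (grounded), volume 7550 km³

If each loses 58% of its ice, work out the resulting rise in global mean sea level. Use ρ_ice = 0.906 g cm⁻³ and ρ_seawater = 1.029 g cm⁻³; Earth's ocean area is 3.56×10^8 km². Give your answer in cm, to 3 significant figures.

Eryos: 0.58 × 1.83×10^6 Gt = 1.061×10^18 kg; dividing by ρ_w = 1.029 g cm⁻³ = 1029 kg m⁻³ gives 1.031×10^15 m³ of water.
Maror: ice volume = 11.2 km² × 462 m = 5.174 km³; 0.58 × 5.174 × (906/1029) = 2.642 km³ of water.
Draard: 0.58 × 7550 km³ × (906/1029) = 3856 km³ of water.
Total added water ≈ 1.035×10^15 m³ over 3.56×10^14 m² → Δh = 2.91 m = 291 cm.

≈ 291 cm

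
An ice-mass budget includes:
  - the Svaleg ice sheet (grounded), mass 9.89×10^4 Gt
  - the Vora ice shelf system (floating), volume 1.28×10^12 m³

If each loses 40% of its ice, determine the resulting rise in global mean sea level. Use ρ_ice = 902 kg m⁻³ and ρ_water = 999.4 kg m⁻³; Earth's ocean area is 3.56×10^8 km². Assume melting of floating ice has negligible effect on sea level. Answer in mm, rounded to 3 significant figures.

≈ 111 mm

Svaleg: 0.4 × 9.89×10^4 Gt = 3.956×10^16 kg; dividing by ρ_w = 999.4 kg m⁻³ gives 3.958×10^13 m³ of water.
The Vora ice shelf system is floating and already displaces its own weight of water, so its melt adds essentially nothing to sea level.
Total added water ≈ 3.958×10^13 m³ over 3.56×10^14 m² → Δh = 0.111 m = 111 mm.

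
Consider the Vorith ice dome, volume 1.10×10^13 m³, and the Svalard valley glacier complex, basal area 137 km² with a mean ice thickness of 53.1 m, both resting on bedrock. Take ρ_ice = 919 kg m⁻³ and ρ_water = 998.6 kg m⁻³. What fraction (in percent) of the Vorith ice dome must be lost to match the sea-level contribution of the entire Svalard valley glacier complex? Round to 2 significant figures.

Equal sea-level rise means equal mass of meltwater, i.e. equal mass of ice lost.
Ice mass of Svalard: 6.685×10^12 kg; ice mass of Vorith: 1.011×10^16 kg.
Fraction required = 6.685×10^12 / 1.011×10^16 = 6.61×10^-4 → 0.066 %.

≈ 0.066 %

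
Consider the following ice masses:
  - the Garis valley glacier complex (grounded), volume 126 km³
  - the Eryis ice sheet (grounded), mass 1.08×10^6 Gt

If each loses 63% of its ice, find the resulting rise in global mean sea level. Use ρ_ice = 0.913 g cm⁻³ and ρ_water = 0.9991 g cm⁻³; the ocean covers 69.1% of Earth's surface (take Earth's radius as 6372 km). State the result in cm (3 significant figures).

Garis: 0.63 × 126 km³ × (913/999.1) = 72.54 km³ of water.
Eryis: 0.63 × 1.08×10^6 Gt = 6.804×10^17 kg; dividing by ρ_w = 0.9991 g cm⁻³ = 999.1 kg m⁻³ gives 6.810×10^14 m³ of water.
Total added water ≈ 6.811×10^14 m³ over 3.53×10^14 m² → Δh = 1.93 m = 193 cm.

≈ 193 cm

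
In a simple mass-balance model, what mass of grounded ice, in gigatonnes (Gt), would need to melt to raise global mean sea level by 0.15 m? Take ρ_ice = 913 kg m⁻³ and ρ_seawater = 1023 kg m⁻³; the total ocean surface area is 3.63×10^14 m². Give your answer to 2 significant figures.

Required water volume = Δh × A = 0.15 m × 3.63×10^14 m² = 5.445×10^13 m³.
ρ_w = 1023 kg m⁻³, so the mass of water = 5.445×10^13 m³ × 1023 kg m⁻³ = 5.570×10^16 kg = 5.6×10^4 Gt (and the same mass of ice, by conservation).

≈ 5.6×10^4 Gt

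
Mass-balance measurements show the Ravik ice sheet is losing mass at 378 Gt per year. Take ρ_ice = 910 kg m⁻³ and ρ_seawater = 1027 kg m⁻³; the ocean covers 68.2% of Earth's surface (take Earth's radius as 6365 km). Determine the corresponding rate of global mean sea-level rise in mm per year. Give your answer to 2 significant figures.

≈ 1.1 mm/yr

ρ_w = 1027 kg m⁻³. Annual water volume added = 378 Gt / ρ_w = 3.780×10^14 kg / 1027 kg m⁻³ = 3.681×10^11 m³.
Δh per year = 3.681×10^11 / 3.47×10^14 = 1.06×10^-3 m = 1.1 mm.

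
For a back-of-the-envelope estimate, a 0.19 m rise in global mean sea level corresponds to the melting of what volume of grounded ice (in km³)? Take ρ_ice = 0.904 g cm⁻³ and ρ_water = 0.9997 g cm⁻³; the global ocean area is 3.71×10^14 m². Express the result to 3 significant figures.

Required water volume = Δh × A = 0.19 m × 3.71×10^14 m² = 7.049×10^13 m³ = 7.049×10^4 km³.
Ice volume = water volume × ρ_w/ρ_ice = 7.049×10^4 × 999.7/904 = 7.80×10^4 km³.

≈ 7.80×10^4 km³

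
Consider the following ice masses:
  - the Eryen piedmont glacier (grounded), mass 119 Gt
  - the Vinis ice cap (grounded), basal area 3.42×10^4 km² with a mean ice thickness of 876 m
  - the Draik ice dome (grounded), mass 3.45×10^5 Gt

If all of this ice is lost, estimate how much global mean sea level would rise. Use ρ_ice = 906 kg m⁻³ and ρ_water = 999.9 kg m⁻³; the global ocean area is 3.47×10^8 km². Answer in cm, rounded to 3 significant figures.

Eryen: 119 Gt = 1.190×10^14 kg; dividing by ρ_w = 999.9 kg m⁻³ gives 1.190×10^11 m³ of water.
Vinis: ice volume = 3.42×10^4 km² × 876 m = 2.996×10^4 km³; 2.996×10^4 × (906/999.9) = 2.715×10^4 km³ of water.
Draik: 3.45×10^5 Gt = 3.450×10^17 kg; dividing by ρ_w = 999.9 kg m⁻³ gives 3.450×10^14 m³ of water.
Total added water ≈ 3.723×10^14 m³ over 3.47×10^14 m² → Δh = 1.07 m = 107 cm.

≈ 107 cm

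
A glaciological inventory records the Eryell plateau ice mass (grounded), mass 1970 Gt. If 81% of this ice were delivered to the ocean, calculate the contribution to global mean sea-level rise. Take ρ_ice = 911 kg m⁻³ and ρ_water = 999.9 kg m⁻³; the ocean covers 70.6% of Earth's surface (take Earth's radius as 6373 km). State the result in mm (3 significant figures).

≈ 4.43 mm

Eryell: 0.81 × 1970 Gt = 1.596×10^15 kg; dividing by ρ_w = 999.9 kg m⁻³ gives 1.596×10^12 m³ of water.
Spread over 3.60×10^14 m² of ocean, Δh = 1.596×10^12 / 3.60×10^14 = 4.43×10^-3 m = 4.43 mm.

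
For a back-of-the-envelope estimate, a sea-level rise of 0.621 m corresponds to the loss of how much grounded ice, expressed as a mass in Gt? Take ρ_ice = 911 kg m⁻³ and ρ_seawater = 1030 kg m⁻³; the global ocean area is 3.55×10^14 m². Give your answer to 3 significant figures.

Required water volume = Δh × A = 0.621 m × 3.55×10^14 m² = 2.205×10^14 m³.
ρ_w = 1030 kg m⁻³, so the mass of water = 2.205×10^14 m³ × 1030 kg m⁻³ = 2.271×10^17 kg = 2.27×10^5 Gt (and the same mass of ice, by conservation).

≈ 2.27×10^5 Gt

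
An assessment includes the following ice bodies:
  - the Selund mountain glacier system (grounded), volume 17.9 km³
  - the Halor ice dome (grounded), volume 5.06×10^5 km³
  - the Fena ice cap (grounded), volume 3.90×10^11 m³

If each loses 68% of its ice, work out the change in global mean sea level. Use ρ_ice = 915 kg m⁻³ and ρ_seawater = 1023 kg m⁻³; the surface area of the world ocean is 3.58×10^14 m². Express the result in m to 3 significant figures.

≈ 0.860 m

Selund: 0.68 × 17.9 km³ × (915/1023) = 10.89 km³ of water.
Halor: 0.68 × 5.06×10^5 km³ × (915/1023) = 3.078×10^5 km³ of water.
Fena: 0.68 × 3.90×10^11 m³ × (915/1023) = 2.372×10^11 m³ of water.
Total added water ≈ 3.080×10^14 m³ over 3.58×10^14 m² → Δh = 0.860 m.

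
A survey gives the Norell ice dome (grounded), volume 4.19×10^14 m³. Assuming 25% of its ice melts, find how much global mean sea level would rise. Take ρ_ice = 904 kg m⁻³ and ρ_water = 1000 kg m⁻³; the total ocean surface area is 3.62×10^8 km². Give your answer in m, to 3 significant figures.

Norell: 0.25 × 4.19×10^14 m³ × (904/1000) = 9.469×10^13 m³ of water.
Spread over 3.62×10^14 m² of ocean, Δh = 9.469×10^13 / 3.62×10^14 = 0.262 m.

≈ 0.262 m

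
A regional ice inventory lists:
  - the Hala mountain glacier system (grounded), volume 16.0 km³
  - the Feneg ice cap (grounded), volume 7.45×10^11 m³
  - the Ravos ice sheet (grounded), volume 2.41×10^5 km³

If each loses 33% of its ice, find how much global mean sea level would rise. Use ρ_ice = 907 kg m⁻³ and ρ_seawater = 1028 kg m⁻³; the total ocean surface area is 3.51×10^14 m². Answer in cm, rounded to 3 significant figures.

≈ 20.1 cm

Hala: 0.33 × 16.0 km³ × (907/1028) = 4.659 km³ of water.
Feneg: 0.33 × 7.45×10^11 m³ × (907/1028) = 2.169×10^11 m³ of water.
Ravos: 0.33 × 2.41×10^5 km³ × (907/1028) = 7.017×10^4 km³ of water.
Total added water ≈ 7.039×10^13 m³ over 3.51×10^14 m² → Δh = 0.201 m = 20.1 cm.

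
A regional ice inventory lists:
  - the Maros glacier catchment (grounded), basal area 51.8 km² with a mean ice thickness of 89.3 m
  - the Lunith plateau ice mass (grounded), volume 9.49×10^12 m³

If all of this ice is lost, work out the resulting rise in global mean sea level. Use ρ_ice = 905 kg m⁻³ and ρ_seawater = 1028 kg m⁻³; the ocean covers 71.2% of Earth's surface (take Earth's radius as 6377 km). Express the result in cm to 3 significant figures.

≈ 2.30 cm

Maros: ice volume = 51.8 km² × 89.3 m = 4.626 km³; 4.626 × (905/1028) = 4.072 km³ of water.
Lunith: 9.49×10^12 m³ × (905/1028) = 8.355×10^12 m³ of water.
Total added water ≈ 8.359×10^12 m³ over 3.64×10^14 m² → Δh = 0.0230 m = 2.30 cm.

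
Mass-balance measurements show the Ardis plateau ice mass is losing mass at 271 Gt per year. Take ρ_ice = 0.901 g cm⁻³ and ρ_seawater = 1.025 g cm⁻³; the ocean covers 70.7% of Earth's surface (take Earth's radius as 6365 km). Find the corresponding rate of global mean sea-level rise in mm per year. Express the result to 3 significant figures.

≈ 0.735 mm/yr

ρ_w = 1.025 g cm⁻³ = 1025 kg m⁻³. Annual water volume added = 271 Gt / ρ_w = 2.710×10^14 kg / 1025 kg m⁻³ = 2.644×10^11 m³.
Δh per year = 2.644×10^11 / 3.60×10^14 = 7.35×10^-4 m = 0.735 mm.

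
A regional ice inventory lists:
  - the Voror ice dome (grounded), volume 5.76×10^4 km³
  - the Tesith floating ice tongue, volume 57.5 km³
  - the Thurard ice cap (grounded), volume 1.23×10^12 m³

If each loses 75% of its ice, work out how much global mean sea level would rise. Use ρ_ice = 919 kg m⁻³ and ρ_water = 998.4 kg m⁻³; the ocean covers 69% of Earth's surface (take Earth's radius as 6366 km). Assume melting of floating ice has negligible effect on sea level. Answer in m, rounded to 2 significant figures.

≈ 0.12 m

Voror: 0.75 × 5.76×10^4 km³ × (919/998.4) = 3.976×10^4 km³ of water.
The Tesith floating ice tongue is floating and already displaces its own weight of water, so its melt adds essentially nothing to sea level.
Thurard: 0.75 × 1.23×10^12 m³ × (919/998.4) = 8.491×10^11 m³ of water.
Total added water ≈ 4.061×10^13 m³ over 3.51×10^14 m² → Δh = 0.116 m.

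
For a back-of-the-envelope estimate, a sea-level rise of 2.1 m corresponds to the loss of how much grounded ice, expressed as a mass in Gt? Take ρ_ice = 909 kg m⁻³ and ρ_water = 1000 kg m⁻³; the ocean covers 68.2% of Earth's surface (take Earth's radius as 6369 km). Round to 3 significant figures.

Required water volume = Δh × A = 2.1 m × 3.48×10^14 m² = 7.301×10^14 m³.
ρ_w = 1000 kg m⁻³, so the mass of water = 7.301×10^14 m³ × 1000 kg m⁻³ = 7.301×10^17 kg = 7.30×10^5 Gt (and the same mass of ice, by conservation).

≈ 7.30×10^5 Gt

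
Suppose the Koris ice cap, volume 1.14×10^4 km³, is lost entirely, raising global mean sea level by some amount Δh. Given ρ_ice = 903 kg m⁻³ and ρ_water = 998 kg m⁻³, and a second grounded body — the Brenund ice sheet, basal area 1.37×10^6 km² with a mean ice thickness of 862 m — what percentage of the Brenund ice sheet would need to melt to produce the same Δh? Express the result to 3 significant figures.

≈ 0.965 %

Equal sea-level rise means equal mass of meltwater, i.e. equal mass of ice lost.
Ice mass of Koris: 1.029×10^16 kg; ice mass of Brenund: 1.066×10^18 kg.
Fraction required = 1.029×10^16 / 1.066×10^18 = 9.65×10^-3 → 0.965 %.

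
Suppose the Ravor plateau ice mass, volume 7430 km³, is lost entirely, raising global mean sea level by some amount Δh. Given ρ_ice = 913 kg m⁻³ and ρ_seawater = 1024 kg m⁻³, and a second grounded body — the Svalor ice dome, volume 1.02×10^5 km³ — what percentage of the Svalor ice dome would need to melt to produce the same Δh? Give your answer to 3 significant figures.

≈ 7.28 %

Equal sea-level rise means equal mass of meltwater, i.e. equal mass of ice lost.
Ice mass of Ravor: 6.784×10^15 kg; ice mass of Svalor: 9.313×10^16 kg.
Fraction required = 6.784×10^15 / 9.313×10^16 = 0.0728 → 7.28 %.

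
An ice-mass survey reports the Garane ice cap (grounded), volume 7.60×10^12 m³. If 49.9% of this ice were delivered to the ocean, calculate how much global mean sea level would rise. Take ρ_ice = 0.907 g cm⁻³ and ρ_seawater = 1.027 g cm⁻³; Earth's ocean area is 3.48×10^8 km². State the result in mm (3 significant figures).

Garane: 0.499 × 7.60×10^12 m³ × (907/1027) = 3.349×10^12 m³ of water.
Spread over 3.48×10^14 m² of ocean, Δh = 3.349×10^12 / 3.48×10^14 = 9.62×10^-3 m = 9.62 mm.

≈ 9.62 mm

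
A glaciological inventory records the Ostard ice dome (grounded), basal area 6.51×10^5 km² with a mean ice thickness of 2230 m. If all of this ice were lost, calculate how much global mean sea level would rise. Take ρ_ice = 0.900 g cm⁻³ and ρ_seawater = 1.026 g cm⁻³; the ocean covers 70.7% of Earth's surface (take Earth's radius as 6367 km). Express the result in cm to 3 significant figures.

≈ 354 cm

Ostard: ice volume = 6.51×10^5 km² × 2230 m = 1.452×10^6 km³; 1.452×10^6 × (900/1026) = 1.273×10^6 km³ of water.
Spread over 3.60×10^14 m² of ocean, Δh = 1.273×10^15 / 3.60×10^14 = 3.54 m = 354 cm.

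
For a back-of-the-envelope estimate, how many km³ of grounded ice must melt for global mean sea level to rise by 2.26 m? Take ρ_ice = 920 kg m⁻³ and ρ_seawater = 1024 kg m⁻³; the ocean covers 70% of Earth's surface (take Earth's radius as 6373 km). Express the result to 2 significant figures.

≈ 9.0×10^5 km³

Required water volume = Δh × A = 2.26 m × 3.57×10^14 m² = 8.074×10^14 m³ = 8.074×10^5 km³.
Ice volume = water volume × ρ_w/ρ_ice = 8.074×10^5 × 1024/920 = 9.0×10^5 km³.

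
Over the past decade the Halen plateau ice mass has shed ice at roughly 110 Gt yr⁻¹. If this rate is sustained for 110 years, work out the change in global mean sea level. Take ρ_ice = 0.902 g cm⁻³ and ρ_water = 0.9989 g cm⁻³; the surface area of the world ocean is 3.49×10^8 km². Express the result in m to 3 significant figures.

Total mass lost = 110 Gt/yr × 110 yr = 1.210×10^4 Gt = 1.210×10^16 kg.
ρ_w = 0.9989 g cm⁻³ = 998.9 kg m⁻³, so water volume = 1.210×10^16 / 998.9 = 1.211×10^13 m³.
Δh = 1.211×10^13 / 3.49×10^14 = 0.0347 m.

≈ 0.0347 m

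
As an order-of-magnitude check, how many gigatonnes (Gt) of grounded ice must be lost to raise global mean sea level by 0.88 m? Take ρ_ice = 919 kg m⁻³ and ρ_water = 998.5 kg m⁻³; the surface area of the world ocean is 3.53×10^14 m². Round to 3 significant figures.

Required water volume = Δh × A = 0.88 m × 3.53×10^14 m² = 3.106×10^14 m³.
ρ_w = 998.5 kg m⁻³, so the mass of water = 3.106×10^14 m³ × 998.5 kg m⁻³ = 3.102×10^17 kg = 3.10×10^5 Gt (and the same mass of ice, by conservation).

≈ 3.10×10^5 Gt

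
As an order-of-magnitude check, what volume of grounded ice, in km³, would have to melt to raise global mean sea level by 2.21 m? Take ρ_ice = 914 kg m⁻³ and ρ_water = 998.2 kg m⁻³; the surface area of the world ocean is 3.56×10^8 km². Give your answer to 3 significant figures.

≈ 8.59×10^5 km³

Required water volume = Δh × A = 2.21 m × 3.56×10^14 m² = 7.868×10^14 m³ = 7.868×10^5 km³.
Ice volume = water volume × ρ_w/ρ_ice = 7.868×10^5 × 998.2/914 = 8.59×10^5 km³.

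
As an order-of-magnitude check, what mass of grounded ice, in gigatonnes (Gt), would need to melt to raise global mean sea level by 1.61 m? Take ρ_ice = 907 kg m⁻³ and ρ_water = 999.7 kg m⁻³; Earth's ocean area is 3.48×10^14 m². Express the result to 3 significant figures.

Required water volume = Δh × A = 1.61 m × 3.48×10^14 m² = 5.603×10^14 m³.
ρ_w = 999.7 kg m⁻³, so the mass of water = 5.603×10^14 m³ × 999.7 kg m⁻³ = 5.601×10^17 kg = 5.60×10^5 Gt (and the same mass of ice, by conservation).

≈ 5.60×10^5 Gt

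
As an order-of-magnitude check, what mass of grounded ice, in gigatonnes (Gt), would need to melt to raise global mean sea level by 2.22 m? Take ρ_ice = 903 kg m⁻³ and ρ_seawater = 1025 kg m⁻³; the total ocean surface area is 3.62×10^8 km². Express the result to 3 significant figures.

Required water volume = Δh × A = 2.22 m × 3.62×10^14 m² = 8.036×10^14 m³.
ρ_w = 1025 kg m⁻³, so the mass of water = 8.036×10^14 m³ × 1025 kg m⁻³ = 8.237×10^17 kg = 8.24×10^5 Gt (and the same mass of ice, by conservation).

≈ 8.24×10^5 Gt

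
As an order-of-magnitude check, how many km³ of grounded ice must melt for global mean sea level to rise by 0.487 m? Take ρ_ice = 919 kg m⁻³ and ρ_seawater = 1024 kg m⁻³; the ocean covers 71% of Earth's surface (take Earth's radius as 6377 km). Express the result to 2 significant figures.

Required water volume = Δh × A = 0.487 m × 3.63×10^14 m² = 1.767×10^14 m³ = 1.767×10^5 km³.
Ice volume = water volume × ρ_w/ρ_ice = 1.767×10^5 × 1024/919 = 2.0×10^5 km³.

≈ 2.0×10^5 km³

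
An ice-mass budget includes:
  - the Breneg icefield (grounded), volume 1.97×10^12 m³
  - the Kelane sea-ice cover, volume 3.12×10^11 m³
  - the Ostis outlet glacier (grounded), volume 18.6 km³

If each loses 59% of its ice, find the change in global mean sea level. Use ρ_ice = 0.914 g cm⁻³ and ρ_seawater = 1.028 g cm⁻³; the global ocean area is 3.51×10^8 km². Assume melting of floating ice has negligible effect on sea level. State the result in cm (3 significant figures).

≈ 0.297 cm

Breneg: 0.59 × 1.97×10^12 m³ × (914/1028) = 1.033×10^12 m³ of water.
The Kelane sea-ice cover is floating and already displaces its own weight of water, so its melt adds essentially nothing to sea level.
Ostis: 0.59 × 18.6 km³ × (914/1028) = 9.757 km³ of water.
Total added water ≈ 1.043×10^12 m³ over 3.51×10^14 m² → Δh = 2.97×10^-3 m = 0.297 cm.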